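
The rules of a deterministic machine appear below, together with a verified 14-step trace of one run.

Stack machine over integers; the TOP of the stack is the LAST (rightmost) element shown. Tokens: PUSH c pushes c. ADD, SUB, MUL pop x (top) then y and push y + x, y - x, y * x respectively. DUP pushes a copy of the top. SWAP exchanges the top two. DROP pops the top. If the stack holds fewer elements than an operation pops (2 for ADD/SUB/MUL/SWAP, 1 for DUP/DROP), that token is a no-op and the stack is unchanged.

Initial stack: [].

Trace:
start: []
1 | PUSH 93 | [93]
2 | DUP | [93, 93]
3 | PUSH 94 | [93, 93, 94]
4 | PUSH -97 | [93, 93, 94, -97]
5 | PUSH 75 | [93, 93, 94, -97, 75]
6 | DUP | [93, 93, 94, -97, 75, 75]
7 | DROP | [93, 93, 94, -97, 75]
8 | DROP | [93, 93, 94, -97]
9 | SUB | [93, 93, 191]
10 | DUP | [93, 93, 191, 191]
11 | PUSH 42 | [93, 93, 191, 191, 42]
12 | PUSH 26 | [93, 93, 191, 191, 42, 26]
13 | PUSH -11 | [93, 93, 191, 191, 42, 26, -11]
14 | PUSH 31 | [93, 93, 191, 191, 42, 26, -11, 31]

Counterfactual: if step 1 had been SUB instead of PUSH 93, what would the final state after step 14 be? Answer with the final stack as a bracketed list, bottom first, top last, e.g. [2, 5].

(re-executing from step 1 with the substitution; state before step 1: [])
1 | SUB | []
2 | DUP | []
3 | PUSH 94 | [94]
4 | PUSH -97 | [94, -97]
5 | PUSH 75 | [94, -97, 75]
6 | DUP | [94, -97, 75, 75]
7 | DROP | [94, -97, 75]
8 | DROP | [94, -97]
9 | SUB | [191]
10 | DUP | [191, 191]
11 | PUSH 42 | [191, 191, 42]
12 | PUSH 26 | [191, 191, 42, 26]
13 | PUSH -11 | [191, 191, 42, 26, -11]
14 | PUSH 31 | [191, 191, 42, 26, -11, 31]

[191, 191, 42, 26, -11, 31]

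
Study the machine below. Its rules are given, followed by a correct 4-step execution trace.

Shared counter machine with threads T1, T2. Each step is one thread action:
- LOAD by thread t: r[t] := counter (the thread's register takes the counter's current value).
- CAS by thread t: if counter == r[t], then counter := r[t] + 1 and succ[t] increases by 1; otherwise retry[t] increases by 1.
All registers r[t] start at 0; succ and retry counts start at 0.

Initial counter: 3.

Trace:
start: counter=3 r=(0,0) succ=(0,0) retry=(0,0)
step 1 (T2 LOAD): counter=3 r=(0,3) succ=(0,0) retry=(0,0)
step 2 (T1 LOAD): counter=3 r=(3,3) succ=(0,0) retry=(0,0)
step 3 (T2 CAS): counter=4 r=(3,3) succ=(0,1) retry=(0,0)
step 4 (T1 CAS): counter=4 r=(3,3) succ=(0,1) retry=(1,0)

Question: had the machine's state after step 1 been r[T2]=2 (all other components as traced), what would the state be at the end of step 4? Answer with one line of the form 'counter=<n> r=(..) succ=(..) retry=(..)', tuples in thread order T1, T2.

state after step 1 := counter=3 r=(0,2) succ=(0,0) retry=(0,0)
step 2 (T1 LOAD): counter=3 r=(3,2) succ=(0,0) retry=(0,0)
step 3 (T2 CAS): counter=3 r=(3,2) succ=(0,0) retry=(0,1)
step 4 (T1 CAS): counter=4 r=(3,2) succ=(1,0) retry=(0,1)

counter=4 r=(3,2) succ=(1,0) retry=(0,1)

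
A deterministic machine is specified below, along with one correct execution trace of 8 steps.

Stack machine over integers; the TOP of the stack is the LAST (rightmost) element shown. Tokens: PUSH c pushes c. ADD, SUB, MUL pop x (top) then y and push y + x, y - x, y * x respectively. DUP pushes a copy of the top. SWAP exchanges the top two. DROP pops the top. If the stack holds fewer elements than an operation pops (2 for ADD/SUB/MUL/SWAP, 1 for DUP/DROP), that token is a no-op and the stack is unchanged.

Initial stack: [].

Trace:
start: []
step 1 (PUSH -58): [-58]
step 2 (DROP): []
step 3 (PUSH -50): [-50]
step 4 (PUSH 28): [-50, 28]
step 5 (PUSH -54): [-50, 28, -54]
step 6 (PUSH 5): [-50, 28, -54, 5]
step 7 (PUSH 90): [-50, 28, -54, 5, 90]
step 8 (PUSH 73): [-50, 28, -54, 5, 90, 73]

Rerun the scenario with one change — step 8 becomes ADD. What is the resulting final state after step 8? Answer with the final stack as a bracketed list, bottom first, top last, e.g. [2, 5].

[-50, 28, -54, 95]

(re-executing from step 8 with the substitution; state before step 8: [-50, 28, -54, 5, 90])
step 8 (ADD): [-50, 28, -54, 95]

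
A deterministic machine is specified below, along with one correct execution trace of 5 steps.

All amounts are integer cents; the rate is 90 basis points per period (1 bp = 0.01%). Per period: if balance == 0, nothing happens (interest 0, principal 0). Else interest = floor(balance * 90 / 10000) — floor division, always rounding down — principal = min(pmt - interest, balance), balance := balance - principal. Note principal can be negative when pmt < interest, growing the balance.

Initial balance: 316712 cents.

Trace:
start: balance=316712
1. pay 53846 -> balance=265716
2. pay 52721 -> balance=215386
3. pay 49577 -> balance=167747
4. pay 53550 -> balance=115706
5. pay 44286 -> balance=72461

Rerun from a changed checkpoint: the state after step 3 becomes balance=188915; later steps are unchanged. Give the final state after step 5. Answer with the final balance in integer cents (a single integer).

state after step 3 := balance=188915
4. pay 53550 -> balance=137065
5. pay 44286 -> balance=94012

94012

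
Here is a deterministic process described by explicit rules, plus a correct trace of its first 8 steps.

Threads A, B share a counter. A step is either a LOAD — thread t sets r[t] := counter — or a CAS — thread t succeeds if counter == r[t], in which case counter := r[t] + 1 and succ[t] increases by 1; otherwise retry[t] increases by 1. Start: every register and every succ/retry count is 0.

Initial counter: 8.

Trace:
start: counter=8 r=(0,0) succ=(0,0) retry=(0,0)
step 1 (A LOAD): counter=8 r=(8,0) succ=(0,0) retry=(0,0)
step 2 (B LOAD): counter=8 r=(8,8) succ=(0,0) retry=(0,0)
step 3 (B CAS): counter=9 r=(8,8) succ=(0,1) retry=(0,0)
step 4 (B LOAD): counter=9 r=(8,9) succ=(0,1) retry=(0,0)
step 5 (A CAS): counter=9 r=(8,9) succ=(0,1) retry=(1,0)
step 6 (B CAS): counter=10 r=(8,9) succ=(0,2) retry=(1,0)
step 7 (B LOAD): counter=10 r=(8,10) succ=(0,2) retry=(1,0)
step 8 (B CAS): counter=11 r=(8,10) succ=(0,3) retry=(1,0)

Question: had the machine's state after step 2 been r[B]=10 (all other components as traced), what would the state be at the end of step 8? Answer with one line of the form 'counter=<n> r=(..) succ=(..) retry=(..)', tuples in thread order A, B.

counter=10 r=(8,9) succ=(1,1) retry=(0,2)

state after step 2 := counter=8 r=(8,10) succ=(0,0) retry=(0,0)
step 3 (B CAS): counter=8 r=(8,10) succ=(0,0) retry=(0,1)
step 4 (B LOAD): counter=8 r=(8,8) succ=(0,0) retry=(0,1)
step 5 (A CAS): counter=9 r=(8,8) succ=(1,0) retry=(0,1)
step 6 (B CAS): counter=9 r=(8,8) succ=(1,0) retry=(0,2)
step 7 (B LOAD): counter=9 r=(8,9) succ=(1,0) retry=(0,2)
step 8 (B CAS): counter=10 r=(8,9) succ=(1,1) retry=(0,2)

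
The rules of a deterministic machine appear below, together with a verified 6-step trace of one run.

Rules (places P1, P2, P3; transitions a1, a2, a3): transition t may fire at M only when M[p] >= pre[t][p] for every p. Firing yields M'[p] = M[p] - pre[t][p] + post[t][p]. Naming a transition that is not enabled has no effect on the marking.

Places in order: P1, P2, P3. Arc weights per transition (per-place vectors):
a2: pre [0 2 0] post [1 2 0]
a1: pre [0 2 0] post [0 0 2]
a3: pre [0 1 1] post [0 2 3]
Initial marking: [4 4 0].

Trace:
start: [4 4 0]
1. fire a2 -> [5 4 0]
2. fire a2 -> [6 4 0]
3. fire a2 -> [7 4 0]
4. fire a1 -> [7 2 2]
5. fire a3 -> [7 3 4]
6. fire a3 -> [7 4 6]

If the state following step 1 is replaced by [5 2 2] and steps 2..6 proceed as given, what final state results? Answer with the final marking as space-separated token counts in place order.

state after step 1 := [5 2 2]
2. fire a2 -> [6 2 2]
3. fire a2 -> [7 2 2]
4. fire a1 -> [7 0 4]
5. fire a3 -> [7 0 4]
6. fire a3 -> [7 0 4]

7 0 4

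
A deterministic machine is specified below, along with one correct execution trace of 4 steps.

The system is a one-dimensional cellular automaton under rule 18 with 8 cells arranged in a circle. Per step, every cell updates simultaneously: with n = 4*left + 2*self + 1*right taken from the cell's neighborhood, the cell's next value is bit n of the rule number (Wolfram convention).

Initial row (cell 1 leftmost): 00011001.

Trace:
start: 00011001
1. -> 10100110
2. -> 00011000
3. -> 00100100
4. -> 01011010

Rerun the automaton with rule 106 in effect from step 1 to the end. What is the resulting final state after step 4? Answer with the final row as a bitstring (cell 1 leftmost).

10000101

(re-executing steps 1..4 under rule 106; state before step 1: 00011001)
1. -> 00111010
2. -> 01101100
3. -> 11111100
4. -> 10000101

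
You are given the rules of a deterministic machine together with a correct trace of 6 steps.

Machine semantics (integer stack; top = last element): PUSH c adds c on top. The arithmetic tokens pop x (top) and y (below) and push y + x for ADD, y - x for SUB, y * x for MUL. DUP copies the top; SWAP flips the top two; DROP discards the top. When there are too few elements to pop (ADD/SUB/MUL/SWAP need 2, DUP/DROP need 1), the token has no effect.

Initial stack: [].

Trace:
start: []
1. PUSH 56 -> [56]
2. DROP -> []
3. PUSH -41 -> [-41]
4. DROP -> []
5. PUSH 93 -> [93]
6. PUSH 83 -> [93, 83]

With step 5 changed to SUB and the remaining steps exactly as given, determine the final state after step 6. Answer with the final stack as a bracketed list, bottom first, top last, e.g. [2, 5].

(re-executing from step 5 with the substitution; state before step 5: [])
5. SUB -> []
6. PUSH 83 -> [83]

[83]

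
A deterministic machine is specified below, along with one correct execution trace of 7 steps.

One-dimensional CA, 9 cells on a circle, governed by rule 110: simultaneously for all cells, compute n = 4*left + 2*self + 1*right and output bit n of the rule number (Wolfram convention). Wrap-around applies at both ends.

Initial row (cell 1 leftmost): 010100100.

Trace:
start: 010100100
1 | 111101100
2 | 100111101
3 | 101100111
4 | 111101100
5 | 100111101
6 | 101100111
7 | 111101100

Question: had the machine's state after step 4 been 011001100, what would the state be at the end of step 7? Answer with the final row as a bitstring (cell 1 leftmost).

111011111

state after step 4 := 011001100
5 | 111011100
6 | 101110101
7 | 111011111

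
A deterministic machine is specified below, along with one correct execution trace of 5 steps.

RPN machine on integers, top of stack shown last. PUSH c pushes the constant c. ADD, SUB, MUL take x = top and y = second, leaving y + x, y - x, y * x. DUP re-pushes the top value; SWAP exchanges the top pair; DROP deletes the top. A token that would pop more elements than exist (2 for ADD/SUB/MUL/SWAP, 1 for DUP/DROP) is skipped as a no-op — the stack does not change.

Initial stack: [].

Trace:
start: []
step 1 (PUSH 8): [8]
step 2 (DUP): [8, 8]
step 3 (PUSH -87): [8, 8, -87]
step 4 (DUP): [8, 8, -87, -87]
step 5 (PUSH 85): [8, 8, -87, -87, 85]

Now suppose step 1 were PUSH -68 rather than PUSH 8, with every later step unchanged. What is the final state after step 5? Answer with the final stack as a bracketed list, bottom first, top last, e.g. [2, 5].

[-68, -68, -87, -87, 85]

(re-executing from step 1 with the substitution; state before step 1: [])
step 1 (PUSH -68): [-68]
step 2 (DUP): [-68, -68]
step 3 (PUSH -87): [-68, -68, -87]
step 4 (DUP): [-68, -68, -87, -87]
step 5 (PUSH 85): [-68, -68, -87, -87, 85]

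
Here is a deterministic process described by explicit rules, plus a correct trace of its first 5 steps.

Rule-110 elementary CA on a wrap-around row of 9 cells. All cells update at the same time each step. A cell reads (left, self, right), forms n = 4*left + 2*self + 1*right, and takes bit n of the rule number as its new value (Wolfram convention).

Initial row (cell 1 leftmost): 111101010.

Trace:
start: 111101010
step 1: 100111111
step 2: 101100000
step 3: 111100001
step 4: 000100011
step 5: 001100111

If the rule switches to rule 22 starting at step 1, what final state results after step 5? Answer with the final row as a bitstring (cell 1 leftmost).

(re-executing steps 1..5 under rule 22; state before step 1: 111101010)
step 1: 000001010
step 2: 000011011
step 3: 100100000
step 4: 111110001
step 5: 000001010

000001010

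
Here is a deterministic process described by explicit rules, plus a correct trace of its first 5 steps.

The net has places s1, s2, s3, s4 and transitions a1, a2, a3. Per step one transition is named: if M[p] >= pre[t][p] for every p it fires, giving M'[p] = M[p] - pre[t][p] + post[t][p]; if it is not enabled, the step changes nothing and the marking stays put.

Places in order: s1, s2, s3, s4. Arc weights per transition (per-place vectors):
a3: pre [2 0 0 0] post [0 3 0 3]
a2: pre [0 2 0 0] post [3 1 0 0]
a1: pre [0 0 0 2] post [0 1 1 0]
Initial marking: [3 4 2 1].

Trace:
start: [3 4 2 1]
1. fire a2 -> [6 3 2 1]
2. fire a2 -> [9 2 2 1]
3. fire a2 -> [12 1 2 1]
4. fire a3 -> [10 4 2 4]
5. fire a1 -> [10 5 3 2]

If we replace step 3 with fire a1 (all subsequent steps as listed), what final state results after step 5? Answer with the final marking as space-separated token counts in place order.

(re-executing from step 3 with the substitution; state before step 3: [9 2 2 1])
3. fire a1 -> [9 2 2 1]
4. fire a3 -> [7 5 2 4]
5. fire a1 -> [7 6 3 2]

7 6 3 2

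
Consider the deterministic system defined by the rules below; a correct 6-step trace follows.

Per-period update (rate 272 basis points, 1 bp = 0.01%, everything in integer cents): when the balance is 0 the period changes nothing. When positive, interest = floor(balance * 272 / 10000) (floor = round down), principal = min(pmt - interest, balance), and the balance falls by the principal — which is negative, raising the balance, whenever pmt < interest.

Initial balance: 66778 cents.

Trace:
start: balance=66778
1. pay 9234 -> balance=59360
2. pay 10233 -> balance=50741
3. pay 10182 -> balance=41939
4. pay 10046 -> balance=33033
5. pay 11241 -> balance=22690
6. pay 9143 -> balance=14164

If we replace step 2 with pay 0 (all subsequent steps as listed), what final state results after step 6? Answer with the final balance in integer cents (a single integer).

(re-executing from step 2 with the substitution; state before step 2: balance=59360)
2. pay 0 -> balance=60974
3. pay 10182 -> balance=52450
4. pay 10046 -> balance=43830
5. pay 11241 -> balance=33781
6. pay 9143 -> balance=25556

25556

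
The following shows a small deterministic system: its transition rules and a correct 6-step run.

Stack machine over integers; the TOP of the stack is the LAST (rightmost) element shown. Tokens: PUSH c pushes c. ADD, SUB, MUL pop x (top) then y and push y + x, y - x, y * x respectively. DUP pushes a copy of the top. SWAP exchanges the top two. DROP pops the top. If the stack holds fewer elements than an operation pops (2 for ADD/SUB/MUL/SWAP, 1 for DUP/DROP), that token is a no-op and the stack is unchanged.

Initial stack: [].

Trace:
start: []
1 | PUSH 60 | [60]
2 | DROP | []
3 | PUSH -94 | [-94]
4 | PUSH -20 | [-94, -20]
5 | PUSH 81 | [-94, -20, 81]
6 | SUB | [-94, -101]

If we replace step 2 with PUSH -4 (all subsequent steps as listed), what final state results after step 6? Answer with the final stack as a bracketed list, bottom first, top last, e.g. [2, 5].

(re-executing from step 2 with the substitution; state before step 2: [60])
2 | PUSH -4 | [60, -4]
3 | PUSH -94 | [60, -4, -94]
4 | PUSH -20 | [60, -4, -94, -20]
5 | PUSH 81 | [60, -4, -94, -20, 81]
6 | SUB | [60, -4, -94, -101]

[60, -4, -94, -101]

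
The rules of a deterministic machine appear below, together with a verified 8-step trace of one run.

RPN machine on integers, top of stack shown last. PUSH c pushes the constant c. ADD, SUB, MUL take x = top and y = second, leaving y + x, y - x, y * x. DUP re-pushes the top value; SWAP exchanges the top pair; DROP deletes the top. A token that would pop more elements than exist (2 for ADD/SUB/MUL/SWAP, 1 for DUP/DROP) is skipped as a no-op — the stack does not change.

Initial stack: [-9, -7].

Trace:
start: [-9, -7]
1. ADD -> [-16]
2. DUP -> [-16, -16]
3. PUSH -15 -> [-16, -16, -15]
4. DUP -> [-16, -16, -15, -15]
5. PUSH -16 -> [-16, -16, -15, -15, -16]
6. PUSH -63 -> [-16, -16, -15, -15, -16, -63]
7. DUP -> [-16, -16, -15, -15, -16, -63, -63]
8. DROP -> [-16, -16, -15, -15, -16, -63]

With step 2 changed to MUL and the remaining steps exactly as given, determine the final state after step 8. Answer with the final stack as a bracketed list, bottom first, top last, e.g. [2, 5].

[-16, -15, -15, -16, -63]

(re-executing from step 2 with the substitution; state before step 2: [-16])
2. MUL -> [-16]
3. PUSH -15 -> [-16, -15]
4. DUP -> [-16, -15, -15]
5. PUSH -16 -> [-16, -15, -15, -16]
6. PUSH -63 -> [-16, -15, -15, -16, -63]
7. DUP -> [-16, -15, -15, -16, -63, -63]
8. DROP -> [-16, -15, -15, -16, -63]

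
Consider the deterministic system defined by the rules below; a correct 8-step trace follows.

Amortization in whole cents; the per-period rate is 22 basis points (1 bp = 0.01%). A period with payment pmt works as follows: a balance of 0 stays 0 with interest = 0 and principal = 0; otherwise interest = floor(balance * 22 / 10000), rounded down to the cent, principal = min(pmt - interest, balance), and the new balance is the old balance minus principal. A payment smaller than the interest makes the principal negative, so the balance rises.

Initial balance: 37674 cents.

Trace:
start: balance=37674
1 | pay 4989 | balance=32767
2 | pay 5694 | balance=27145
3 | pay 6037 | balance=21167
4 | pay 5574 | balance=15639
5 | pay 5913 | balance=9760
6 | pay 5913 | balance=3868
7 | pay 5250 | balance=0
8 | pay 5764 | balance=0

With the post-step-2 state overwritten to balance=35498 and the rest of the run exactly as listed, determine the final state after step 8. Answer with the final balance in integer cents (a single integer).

1322

state after step 2 := balance=35498
3 | pay 6037 | balance=29539
4 | pay 5574 | balance=24029
5 | pay 5913 | balance=18168
6 | pay 5913 | balance=12294
7 | pay 5250 | balance=7071
8 | pay 5764 | balance=1322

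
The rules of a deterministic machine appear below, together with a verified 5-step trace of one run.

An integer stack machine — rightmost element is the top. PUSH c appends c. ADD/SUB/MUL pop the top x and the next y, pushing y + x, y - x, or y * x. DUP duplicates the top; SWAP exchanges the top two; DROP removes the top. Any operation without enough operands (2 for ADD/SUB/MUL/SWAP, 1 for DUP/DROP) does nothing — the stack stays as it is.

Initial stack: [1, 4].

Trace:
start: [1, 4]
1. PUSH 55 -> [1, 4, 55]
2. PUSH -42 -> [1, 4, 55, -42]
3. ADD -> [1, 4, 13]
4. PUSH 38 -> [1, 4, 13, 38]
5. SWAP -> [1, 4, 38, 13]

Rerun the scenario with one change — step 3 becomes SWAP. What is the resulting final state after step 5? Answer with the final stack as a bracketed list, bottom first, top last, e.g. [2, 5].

(re-executing from step 3 with the substitution; state before step 3: [1, 4, 55, -42])
3. SWAP -> [1, 4, -42, 55]
4. PUSH 38 -> [1, 4, -42, 55, 38]
5. SWAP -> [1, 4, -42, 38, 55]

[1, 4, -42, 38, 55]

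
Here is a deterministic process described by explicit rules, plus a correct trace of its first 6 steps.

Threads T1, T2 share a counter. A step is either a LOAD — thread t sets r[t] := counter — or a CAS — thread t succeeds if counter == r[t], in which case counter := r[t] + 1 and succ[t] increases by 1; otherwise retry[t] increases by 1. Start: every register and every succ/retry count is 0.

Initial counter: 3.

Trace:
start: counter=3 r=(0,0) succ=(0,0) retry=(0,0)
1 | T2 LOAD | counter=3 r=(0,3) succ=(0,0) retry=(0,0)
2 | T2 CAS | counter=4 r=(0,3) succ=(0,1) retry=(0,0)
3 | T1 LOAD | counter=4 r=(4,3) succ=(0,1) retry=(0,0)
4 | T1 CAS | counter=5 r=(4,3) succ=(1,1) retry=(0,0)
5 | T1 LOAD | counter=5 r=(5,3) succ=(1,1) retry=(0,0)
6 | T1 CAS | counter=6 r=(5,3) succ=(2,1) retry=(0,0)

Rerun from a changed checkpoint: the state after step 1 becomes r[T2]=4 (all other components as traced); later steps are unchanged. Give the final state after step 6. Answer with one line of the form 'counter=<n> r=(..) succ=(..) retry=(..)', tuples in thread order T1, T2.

state after step 1 := counter=3 r=(0,4) succ=(0,0) retry=(0,0)
2 | T2 CAS | counter=3 r=(0,4) succ=(0,0) retry=(0,1)
3 | T1 LOAD | counter=3 r=(3,4) succ=(0,0) retry=(0,1)
4 | T1 CAS | counter=4 r=(3,4) succ=(1,0) retry=(0,1)
5 | T1 LOAD | counter=4 r=(4,4) succ=(1,0) retry=(0,1)
6 | T1 CAS | counter=5 r=(4,4) succ=(2,0) retry=(0,1)

counter=5 r=(4,4) succ=(2,0) retry=(0,1)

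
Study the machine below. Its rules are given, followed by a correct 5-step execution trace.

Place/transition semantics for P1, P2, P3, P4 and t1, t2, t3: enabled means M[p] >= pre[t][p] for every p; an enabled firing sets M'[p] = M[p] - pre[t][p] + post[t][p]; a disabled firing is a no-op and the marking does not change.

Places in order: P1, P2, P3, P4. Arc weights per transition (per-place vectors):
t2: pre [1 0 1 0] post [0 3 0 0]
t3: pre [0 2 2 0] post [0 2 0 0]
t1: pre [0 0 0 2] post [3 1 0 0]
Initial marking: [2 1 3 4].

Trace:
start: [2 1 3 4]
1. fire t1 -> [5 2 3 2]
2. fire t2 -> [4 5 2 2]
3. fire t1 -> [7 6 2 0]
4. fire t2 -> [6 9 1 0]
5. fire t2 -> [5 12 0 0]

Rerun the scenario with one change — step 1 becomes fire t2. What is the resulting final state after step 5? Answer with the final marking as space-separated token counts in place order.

2 11 0 2

(re-executing from step 1 with the substitution; state before step 1: [2 1 3 4])
1. fire t2 -> [1 4 2 4]
2. fire t2 -> [0 7 1 4]
3. fire t1 -> [3 8 1 2]
4. fire t2 -> [2 11 0 2]
5. fire t2 -> [2 11 0 2]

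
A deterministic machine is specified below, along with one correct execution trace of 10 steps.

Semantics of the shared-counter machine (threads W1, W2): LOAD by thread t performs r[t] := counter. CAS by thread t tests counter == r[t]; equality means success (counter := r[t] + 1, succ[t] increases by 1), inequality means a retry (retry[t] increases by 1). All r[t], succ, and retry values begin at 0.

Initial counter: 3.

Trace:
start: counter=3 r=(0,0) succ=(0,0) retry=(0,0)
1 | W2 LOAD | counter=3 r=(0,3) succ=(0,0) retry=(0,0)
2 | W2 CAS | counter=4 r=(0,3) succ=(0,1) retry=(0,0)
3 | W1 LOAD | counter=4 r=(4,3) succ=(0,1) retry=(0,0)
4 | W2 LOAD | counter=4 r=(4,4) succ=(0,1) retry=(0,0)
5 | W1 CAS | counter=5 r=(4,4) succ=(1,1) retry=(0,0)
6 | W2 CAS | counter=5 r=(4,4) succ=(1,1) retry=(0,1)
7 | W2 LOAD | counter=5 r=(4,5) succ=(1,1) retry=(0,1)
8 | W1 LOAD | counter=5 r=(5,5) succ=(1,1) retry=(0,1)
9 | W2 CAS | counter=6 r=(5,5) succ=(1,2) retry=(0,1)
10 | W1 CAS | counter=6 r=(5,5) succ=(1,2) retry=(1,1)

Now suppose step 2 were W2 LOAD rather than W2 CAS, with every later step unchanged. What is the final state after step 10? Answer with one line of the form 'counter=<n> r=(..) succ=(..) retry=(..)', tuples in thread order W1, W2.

(re-executing from step 2 with the substitution; state before step 2: counter=3 r=(0,3) succ=(0,0) retry=(0,0))
2 | W2 LOAD | counter=3 r=(0,3) succ=(0,0) retry=(0,0)
3 | W1 LOAD | counter=3 r=(3,3) succ=(0,0) retry=(0,0)
4 | W2 LOAD | counter=3 r=(3,3) succ=(0,0) retry=(0,0)
5 | W1 CAS | counter=4 r=(3,3) succ=(1,0) retry=(0,0)
6 | W2 CAS | counter=4 r=(3,3) succ=(1,0) retry=(0,1)
7 | W2 LOAD | counter=4 r=(3,4) succ=(1,0) retry=(0,1)
8 | W1 LOAD | counter=4 r=(4,4) succ=(1,0) retry=(0,1)
9 | W2 CAS | counter=5 r=(4,4) succ=(1,1) retry=(0,1)
10 | W1 CAS | counter=5 r=(4,4) succ=(1,1) retry=(1,1)

counter=5 r=(4,4) succ=(1,1) retry=(1,1)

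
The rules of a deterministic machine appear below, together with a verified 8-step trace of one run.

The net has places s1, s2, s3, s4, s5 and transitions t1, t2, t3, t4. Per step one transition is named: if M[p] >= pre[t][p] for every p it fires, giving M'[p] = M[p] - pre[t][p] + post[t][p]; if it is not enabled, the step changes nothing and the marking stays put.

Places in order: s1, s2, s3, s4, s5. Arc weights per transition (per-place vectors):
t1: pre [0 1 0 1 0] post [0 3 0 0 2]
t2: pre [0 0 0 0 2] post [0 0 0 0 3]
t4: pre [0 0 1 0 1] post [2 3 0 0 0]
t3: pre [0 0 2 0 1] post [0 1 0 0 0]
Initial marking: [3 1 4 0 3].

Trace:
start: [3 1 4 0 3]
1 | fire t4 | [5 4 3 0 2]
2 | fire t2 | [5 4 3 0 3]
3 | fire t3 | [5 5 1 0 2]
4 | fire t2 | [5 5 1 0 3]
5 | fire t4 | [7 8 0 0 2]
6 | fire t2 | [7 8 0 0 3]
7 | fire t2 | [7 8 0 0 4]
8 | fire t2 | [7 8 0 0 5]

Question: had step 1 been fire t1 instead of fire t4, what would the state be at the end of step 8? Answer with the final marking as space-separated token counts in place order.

5 5 1 0 6

(re-executing from step 1 with the substitution; state before step 1: [3 1 4 0 3])
1 | fire t1 | [3 1 4 0 3]
2 | fire t2 | [3 1 4 0 4]
3 | fire t3 | [3 2 2 0 3]
4 | fire t2 | [3 2 2 0 4]
5 | fire t4 | [5 5 1 0 3]
6 | fire t2 | [5 5 1 0 4]
7 | fire t2 | [5 5 1 0 5]
8 | fire t2 | [5 5 1 0 6]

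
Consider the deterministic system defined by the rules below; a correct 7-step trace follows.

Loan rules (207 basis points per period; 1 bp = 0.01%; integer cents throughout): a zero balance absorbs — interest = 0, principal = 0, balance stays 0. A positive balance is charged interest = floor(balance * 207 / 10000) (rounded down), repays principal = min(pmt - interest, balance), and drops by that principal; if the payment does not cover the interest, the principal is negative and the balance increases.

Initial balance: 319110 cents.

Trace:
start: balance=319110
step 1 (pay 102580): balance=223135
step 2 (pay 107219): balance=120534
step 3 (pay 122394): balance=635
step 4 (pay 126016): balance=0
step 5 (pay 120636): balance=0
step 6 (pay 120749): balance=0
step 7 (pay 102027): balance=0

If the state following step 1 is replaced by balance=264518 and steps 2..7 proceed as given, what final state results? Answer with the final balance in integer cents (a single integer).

0

state after step 1 := balance=264518
step 2 (pay 107219): balance=162774
step 3 (pay 122394): balance=43749
step 4 (pay 126016): balance=0
step 5 (pay 120636): balance=0
step 6 (pay 120749): balance=0
step 7 (pay 102027): balance=0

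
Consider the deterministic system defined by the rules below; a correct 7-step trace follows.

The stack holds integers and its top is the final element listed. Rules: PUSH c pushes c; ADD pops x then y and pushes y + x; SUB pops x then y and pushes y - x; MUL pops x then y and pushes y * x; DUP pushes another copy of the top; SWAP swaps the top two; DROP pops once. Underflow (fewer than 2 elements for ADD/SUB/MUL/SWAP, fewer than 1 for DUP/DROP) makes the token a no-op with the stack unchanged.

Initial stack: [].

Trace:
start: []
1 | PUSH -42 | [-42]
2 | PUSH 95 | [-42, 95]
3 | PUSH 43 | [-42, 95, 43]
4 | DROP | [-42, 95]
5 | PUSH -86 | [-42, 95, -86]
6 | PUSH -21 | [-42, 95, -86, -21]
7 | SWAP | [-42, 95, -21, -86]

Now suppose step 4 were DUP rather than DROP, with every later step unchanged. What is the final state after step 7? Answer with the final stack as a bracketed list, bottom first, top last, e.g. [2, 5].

[-42, 95, 43, 43, -21, -86]

(re-executing from step 4 with the substitution; state before step 4: [-42, 95, 43])
4 | DUP | [-42, 95, 43, 43]
5 | PUSH -86 | [-42, 95, 43, 43, -86]
6 | PUSH -21 | [-42, 95, 43, 43, -86, -21]
7 | SWAP | [-42, 95, 43, 43, -21, -86]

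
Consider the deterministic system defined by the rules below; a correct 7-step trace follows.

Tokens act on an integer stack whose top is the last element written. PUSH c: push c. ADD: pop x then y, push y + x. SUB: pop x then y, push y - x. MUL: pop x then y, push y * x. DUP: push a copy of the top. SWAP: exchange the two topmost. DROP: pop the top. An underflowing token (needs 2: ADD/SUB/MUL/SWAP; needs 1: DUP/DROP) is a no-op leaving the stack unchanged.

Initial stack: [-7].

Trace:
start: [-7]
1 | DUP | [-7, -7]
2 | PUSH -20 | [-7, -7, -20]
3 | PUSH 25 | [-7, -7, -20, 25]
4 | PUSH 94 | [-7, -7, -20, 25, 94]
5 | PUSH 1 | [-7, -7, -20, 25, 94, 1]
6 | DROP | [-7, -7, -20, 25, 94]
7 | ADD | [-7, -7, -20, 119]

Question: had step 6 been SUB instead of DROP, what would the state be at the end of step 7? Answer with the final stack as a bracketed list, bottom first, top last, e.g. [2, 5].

(re-executing from step 6 with the substitution; state before step 6: [-7, -7, -20, 25, 94, 1])
6 | SUB | [-7, -7, -20, 25, 93]
7 | ADD | [-7, -7, -20, 118]

[-7, -7, -20, 118]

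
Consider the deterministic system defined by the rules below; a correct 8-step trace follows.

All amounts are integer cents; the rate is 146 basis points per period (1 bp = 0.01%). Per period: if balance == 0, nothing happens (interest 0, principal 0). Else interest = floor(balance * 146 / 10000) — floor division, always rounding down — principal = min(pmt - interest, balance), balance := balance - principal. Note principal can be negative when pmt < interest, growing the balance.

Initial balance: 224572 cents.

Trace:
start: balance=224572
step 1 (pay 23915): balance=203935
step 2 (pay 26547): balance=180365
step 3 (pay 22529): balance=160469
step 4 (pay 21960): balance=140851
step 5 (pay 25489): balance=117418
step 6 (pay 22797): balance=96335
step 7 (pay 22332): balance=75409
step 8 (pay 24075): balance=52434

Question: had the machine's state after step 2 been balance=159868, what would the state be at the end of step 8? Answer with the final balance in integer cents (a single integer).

state after step 2 := balance=159868
step 3 (pay 22529): balance=139673
step 4 (pay 21960): balance=119752
step 5 (pay 25489): balance=96011
step 6 (pay 22797): balance=74615
step 7 (pay 22332): balance=53372
step 8 (pay 24075): balance=30076

30076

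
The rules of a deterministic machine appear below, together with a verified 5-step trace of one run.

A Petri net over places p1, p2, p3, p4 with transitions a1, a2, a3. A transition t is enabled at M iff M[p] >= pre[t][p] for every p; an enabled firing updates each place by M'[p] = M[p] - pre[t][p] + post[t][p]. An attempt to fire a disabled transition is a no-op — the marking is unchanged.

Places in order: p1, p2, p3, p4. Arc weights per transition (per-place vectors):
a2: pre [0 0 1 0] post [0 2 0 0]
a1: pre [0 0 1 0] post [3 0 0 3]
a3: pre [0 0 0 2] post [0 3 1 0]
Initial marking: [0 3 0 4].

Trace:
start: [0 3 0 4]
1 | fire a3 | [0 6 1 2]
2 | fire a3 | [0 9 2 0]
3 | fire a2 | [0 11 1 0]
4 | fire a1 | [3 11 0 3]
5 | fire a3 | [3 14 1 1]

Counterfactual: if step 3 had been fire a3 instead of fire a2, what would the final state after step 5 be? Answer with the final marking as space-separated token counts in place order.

3 12 2 1

(re-executing from step 3 with the substitution; state before step 3: [0 9 2 0])
3 | fire a3 | [0 9 2 0]
4 | fire a1 | [3 9 1 3]
5 | fire a3 | [3 12 2 1]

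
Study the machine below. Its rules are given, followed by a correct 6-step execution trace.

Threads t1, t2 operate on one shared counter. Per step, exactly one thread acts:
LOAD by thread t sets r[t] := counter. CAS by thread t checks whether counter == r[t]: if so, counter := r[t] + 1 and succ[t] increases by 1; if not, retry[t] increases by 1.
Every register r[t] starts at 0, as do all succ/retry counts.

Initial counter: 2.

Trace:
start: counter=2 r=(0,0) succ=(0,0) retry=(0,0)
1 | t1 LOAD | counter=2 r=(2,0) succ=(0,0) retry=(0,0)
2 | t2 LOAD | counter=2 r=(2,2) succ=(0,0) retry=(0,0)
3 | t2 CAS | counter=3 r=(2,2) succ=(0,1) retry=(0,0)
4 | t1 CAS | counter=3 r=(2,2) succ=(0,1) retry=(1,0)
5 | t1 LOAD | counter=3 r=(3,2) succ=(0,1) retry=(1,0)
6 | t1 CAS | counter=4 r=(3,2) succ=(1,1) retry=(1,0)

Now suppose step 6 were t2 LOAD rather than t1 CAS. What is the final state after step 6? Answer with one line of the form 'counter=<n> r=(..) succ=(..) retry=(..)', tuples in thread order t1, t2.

counter=3 r=(3,3) succ=(0,1) retry=(1,0)

(re-executing from step 6 with the substitution; state before step 6: counter=3 r=(3,2) succ=(0,1) retry=(1,0))
6 | t2 LOAD | counter=3 r=(3,3) succ=(0,1) retry=(1,0)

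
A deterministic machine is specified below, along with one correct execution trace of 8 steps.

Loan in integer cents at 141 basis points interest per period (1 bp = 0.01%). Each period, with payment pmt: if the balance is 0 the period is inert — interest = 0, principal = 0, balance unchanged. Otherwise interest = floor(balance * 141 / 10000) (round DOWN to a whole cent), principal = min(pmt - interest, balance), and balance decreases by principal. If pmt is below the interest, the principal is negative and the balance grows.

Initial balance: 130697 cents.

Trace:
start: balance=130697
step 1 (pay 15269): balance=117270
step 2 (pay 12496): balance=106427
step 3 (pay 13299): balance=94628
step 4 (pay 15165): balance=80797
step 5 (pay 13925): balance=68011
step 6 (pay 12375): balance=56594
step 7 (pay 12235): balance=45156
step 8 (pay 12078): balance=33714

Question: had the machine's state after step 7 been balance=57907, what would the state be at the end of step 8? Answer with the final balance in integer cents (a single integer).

46645

state after step 7 := balance=57907
step 8 (pay 12078): balance=46645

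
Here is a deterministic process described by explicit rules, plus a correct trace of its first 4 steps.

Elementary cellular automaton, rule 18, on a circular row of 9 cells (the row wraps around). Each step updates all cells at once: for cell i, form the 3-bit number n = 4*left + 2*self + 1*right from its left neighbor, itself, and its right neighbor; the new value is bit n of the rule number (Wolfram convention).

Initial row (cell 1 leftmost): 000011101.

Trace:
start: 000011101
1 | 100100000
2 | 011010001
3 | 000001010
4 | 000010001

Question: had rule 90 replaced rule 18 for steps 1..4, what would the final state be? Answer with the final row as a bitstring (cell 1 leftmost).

(re-executing steps 1..4 under rule 90; state before step 1: 000011101)
1 | 100110100
2 | 011110011
3 | 010011111
4 | 001110001

001110001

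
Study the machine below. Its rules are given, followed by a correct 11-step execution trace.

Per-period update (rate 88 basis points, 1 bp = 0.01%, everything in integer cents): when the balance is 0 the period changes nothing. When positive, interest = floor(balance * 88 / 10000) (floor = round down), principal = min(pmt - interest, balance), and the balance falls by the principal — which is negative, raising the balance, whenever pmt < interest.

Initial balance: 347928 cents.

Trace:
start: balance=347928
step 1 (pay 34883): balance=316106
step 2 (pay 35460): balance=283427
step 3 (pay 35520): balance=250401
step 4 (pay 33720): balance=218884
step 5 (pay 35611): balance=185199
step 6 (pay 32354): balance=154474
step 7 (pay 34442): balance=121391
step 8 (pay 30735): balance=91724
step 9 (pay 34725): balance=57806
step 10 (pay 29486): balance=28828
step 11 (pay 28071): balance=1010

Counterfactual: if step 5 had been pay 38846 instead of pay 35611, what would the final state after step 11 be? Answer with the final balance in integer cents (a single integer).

0

(re-executing from step 5 with the substitution; state before step 5: balance=218884)
step 5 (pay 38846): balance=181964
step 6 (pay 32354): balance=151211
step 7 (pay 34442): balance=118099
step 8 (pay 30735): balance=88403
step 9 (pay 34725): balance=54455
step 10 (pay 29486): balance=25448
step 11 (pay 28071): balance=0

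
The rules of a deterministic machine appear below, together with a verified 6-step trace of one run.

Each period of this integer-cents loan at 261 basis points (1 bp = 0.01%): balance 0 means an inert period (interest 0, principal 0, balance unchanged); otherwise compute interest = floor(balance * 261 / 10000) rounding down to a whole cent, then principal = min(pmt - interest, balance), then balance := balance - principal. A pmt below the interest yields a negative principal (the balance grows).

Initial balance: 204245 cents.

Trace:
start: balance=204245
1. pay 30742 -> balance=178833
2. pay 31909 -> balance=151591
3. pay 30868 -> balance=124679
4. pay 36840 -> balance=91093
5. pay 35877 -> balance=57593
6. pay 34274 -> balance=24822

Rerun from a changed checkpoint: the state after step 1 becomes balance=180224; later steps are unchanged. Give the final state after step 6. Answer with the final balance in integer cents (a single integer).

26403

state after step 1 := balance=180224
2. pay 31909 -> balance=153018
3. pay 30868 -> balance=126143
4. pay 36840 -> balance=92595
5. pay 35877 -> balance=59134
6. pay 34274 -> balance=26403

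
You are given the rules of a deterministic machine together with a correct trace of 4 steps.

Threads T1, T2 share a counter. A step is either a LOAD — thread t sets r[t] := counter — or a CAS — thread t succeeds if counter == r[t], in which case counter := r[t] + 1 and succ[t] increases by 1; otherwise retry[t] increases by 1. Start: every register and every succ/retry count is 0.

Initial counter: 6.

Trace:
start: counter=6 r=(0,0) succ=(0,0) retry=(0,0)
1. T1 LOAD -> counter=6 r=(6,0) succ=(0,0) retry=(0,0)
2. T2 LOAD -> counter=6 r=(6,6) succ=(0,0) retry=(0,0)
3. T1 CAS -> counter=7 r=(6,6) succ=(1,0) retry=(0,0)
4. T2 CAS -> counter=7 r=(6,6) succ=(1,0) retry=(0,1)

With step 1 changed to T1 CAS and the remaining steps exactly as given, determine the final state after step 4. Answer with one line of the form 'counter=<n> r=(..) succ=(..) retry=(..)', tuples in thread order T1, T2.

(re-executing from step 1 with the substitution; state before step 1: counter=6 r=(0,0) succ=(0,0) retry=(0,0))
1. T1 CAS -> counter=6 r=(0,0) succ=(0,0) retry=(1,0)
2. T2 LOAD -> counter=6 r=(0,6) succ=(0,0) retry=(1,0)
3. T1 CAS -> counter=6 r=(0,6) succ=(0,0) retry=(2,0)
4. T2 CAS -> counter=7 r=(0,6) succ=(0,1) retry=(2,0)

counter=7 r=(0,6) succ=(0,1) retry=(2,0)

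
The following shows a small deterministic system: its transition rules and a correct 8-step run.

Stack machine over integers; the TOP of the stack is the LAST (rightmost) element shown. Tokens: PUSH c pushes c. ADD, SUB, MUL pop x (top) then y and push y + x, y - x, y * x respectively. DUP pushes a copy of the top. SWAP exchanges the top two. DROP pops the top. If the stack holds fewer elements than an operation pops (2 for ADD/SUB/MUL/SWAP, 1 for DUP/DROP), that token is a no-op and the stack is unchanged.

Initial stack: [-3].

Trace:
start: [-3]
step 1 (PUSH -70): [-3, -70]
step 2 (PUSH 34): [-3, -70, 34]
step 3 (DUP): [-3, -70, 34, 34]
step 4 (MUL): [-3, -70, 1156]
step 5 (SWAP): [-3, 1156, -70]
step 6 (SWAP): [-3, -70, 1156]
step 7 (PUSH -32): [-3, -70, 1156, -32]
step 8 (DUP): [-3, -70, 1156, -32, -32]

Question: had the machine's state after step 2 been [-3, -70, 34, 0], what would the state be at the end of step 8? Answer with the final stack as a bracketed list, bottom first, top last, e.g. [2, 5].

state after step 2 := [-3, -70, 34, 0]
step 3 (DUP): [-3, -70, 34, 0, 0]
step 4 (MUL): [-3, -70, 34, 0]
step 5 (SWAP): [-3, -70, 0, 34]
step 6 (SWAP): [-3, -70, 34, 0]
step 7 (PUSH -32): [-3, -70, 34, 0, -32]
step 8 (DUP): [-3, -70, 34, 0, -32, -32]

[-3, -70, 34, 0, -32, -32]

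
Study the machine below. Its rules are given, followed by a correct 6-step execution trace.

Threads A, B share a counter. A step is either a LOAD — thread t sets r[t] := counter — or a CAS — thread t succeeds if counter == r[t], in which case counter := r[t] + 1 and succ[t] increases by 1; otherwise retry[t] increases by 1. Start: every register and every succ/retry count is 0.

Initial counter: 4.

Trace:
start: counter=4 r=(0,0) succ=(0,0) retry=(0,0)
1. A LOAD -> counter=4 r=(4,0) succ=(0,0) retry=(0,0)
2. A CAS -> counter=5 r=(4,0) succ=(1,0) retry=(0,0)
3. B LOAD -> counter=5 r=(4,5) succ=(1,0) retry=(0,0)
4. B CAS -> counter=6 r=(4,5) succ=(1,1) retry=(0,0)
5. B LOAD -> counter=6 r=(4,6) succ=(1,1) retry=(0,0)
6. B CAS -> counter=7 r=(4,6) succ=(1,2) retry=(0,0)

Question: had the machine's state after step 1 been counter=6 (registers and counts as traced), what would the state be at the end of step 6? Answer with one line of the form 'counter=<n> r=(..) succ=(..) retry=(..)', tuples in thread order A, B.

counter=8 r=(4,7) succ=(0,2) retry=(1,0)

state after step 1 := counter=6 r=(4,0) succ=(0,0) retry=(0,0)
2. A CAS -> counter=6 r=(4,0) succ=(0,0) retry=(1,0)
3. B LOAD -> counter=6 r=(4,6) succ=(0,0) retry=(1,0)
4. B CAS -> counter=7 r=(4,6) succ=(0,1) retry=(1,0)
5. B LOAD -> counter=7 r=(4,7) succ=(0,1) retry=(1,0)
6. B CAS -> counter=8 r=(4,7) succ=(0,2) retry=(1,0)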